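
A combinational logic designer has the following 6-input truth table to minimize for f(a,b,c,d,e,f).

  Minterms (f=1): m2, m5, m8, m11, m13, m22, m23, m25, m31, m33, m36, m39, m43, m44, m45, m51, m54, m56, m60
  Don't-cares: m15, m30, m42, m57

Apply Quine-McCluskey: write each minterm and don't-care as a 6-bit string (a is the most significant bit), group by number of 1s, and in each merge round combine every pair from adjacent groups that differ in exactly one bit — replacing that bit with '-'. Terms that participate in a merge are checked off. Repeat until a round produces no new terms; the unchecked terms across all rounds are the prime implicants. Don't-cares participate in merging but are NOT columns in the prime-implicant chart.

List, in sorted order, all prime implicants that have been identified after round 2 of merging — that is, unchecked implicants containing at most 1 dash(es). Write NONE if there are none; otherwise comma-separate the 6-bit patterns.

-01011, -01101, -10110, -11001, 0-1111, 00-101, 000010, 001-11, 001000, 0011-1, 1-1100, 10-100, 100001, 100111, 10101-, 10110-, 110011, 111-00, 11100-

[col 0] 000010, 000101*, 001000, 001011*, 001101*, 001111*, 010110*, 010111*, 011001*, 011110*, 011111*, 100001, 100100*, 100111, 101010*, 101011*, 101100*, 101101*, 110011, 110110*, 111000*, 111001*, 111100*
[col 1] -01011, -01101, -10110, -11001, 0-1111, 00-101, 001-11, 0011-1, 01-110*, 01-111*, 01011-*, 01111-*, 1-1100, 10-100, 10101-, 10110-, 111-00, 11100-
[col 2] 01-11-
Prime implicants: -01011, -01101, -10110, -11001, 0-1111, 00-101, 000010, 001-11, 001000, 0011-1, 01-11-, 1-1100, 10-100, 100001, 100111, 10101-, 10110-, 110011, 111-00, 11100-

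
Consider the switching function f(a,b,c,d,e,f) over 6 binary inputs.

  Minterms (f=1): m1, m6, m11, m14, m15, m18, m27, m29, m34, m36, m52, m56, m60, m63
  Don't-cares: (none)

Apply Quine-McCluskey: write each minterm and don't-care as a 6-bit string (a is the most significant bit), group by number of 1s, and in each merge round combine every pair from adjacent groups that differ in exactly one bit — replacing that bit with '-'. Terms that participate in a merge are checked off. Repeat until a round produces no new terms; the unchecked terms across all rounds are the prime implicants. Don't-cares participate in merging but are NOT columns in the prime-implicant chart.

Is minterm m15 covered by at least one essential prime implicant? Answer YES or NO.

NO

size-2^0 implicants → 000001  000110(✓)  001011(✓)  001110(✓)  001111(✓)  010010  011011(✓)  011101  100010  100100(✓)  110100(✓)  111000(✓)  111100(✓)  111111
size-2^1 implicants → 0-1011  00-110  001-11  00111-  1-0100  11-100  111-00
Unchecked terms (primes): 0-1011, 00-110, 000001, 001-11, 00111-, 010010, 011101, 1-0100, 100010, 11-100, 111-00, 111111
Minterm coverage:
  m1 ⊆ 000001 [E]
  m6 ⊆ 00-110 [E]
  m11 ⊆ 0-1011,001-11
  m14 ⊆ 00-110,00111-
  m15 ⊆ 001-11,00111-
  m18 ⊆ 010010 [E]
  m27 ⊆ 0-1011 [E]
  m29 ⊆ 011101 [E]
  m34 ⊆ 100010 [E]
  m36 ⊆ 1-0100 [E]
  m52 ⊆ 1-0100,11-100
  m56 ⊆ 111-00 [E]
  m60 ⊆ 11-100,111-00
  m63 ⊆ 111111 [E]
E = {0-1011, 00-110, 000001, 010010, 011101, 1-0100, 100010, 111-00, 111111}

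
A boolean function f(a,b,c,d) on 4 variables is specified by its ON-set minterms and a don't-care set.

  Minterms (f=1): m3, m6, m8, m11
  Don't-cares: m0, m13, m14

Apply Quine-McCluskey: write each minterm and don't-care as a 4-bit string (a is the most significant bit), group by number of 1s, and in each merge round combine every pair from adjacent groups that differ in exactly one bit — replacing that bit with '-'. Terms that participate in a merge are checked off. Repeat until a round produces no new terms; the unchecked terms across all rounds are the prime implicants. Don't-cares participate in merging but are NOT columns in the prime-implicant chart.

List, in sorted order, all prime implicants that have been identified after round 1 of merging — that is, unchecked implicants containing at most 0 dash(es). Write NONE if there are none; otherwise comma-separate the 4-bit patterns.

1101

Round 0: 0000✓ 0011✓ 0110✓ 1000✓ 1011✓ 1101 1110✓
Round 1: -000 -011 -110
PIs = {-000, -011, -110, 1101}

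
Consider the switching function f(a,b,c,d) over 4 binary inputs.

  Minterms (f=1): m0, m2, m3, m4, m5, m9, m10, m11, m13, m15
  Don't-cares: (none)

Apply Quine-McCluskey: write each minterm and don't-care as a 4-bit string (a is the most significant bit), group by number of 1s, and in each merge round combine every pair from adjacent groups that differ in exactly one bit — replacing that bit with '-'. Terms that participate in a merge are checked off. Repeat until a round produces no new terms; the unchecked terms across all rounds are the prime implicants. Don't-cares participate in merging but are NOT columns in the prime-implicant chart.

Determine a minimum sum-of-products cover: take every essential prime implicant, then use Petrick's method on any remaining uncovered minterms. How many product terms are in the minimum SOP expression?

4

[col 0] 0000*, 0010*, 0011*, 0100*, 0101*, 1001*, 1010*, 1011*, 1101*, 1111*
[col 1] -010*, -011*, -101, 0-00, 00-0, 001-*, 010-, 1-01*, 1-11*, 10-1*, 101-*, 11-1*
[col 2] -01-, 1--1
Prime implicants: -01-, -101, 0-00, 00-0, 010-, 1--1
PI chart (minterm → PIs covering it):
  0 | 0-00,00-0
  2 | -01-,00-0
  3 | -01-  (sole → essential)
  4 | 0-00,010-
  5 | -101,010-
  9 | 1--1  (sole → essential)
  10 | -01-  (sole → essential)
  11 | -01-,1--1
  13 | -101,1--1
  15 | 1--1  (sole → essential)
Essential prime implicants: -01-, 1--1
Petrick residual → -101, 0-00
Minimum SOP uses 4 PIs: b'c + bc'd + a'c'd' + ad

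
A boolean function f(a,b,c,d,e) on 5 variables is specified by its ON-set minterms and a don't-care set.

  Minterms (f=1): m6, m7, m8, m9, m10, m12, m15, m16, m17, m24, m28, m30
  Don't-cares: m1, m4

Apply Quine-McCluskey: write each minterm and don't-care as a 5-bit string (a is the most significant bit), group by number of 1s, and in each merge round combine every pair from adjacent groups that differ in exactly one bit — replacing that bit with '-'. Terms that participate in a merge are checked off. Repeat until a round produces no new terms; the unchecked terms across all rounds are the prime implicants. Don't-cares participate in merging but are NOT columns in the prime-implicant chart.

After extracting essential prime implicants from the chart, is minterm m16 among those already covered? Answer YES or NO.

size-2^0 implicants → 00001(✓)  00100(✓)  00110(✓)  00111(✓)  01000(✓)  01001(✓)  01010(✓)  01100(✓)  01111(✓)  10000(✓)  10001(✓)  11000(✓)  11100(✓)  11110(✓)
size-2^1 implicants → -0001  -1000(✓)  -1100(✓)  0-001  0-100  0-111  001-0  0011-  01-00(✓)  010-0  0100-  1-000  1000-  11-00(✓)  111-0
size-2^2 implicants → -1-00
Unchecked terms (primes): -0001, -1-00, 0-001, 0-100, 0-111, 001-0, 0011-, 010-0, 0100-, 1-000, 1000-, 111-0
Minterm coverage:
  m6 ⊆ 001-0,0011-
  m7 ⊆ 0-111,0011-
  m8 ⊆ -1-00,010-0,0100-
  m9 ⊆ 0-001,0100-
  m10 ⊆ 010-0 [E]
  m12 ⊆ -1-00,0-100
  m15 ⊆ 0-111 [E]
  m16 ⊆ 1-000,1000-
  m17 ⊆ -0001,1000-
  m24 ⊆ -1-00,1-000
  m28 ⊆ -1-00,111-0
  m30 ⊆ 111-0 [E]
E = {0-111, 010-0, 111-0}

NO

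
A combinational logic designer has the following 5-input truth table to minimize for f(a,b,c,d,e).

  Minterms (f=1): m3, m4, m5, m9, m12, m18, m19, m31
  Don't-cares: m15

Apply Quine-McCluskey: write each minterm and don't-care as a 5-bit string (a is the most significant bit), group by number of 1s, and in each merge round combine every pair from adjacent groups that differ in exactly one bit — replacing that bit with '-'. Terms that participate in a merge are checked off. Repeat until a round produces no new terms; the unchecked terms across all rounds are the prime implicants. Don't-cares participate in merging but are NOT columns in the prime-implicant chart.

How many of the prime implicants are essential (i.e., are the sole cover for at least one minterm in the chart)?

6

Round 0: 00011✓ 00100✓ 00101✓ 01001 01100✓ 01111✓ 10010✓ 10011✓ 11111✓
Round 1: -0011 -1111 0-100 0010- 1001-
PIs = {-0011, -1111, 0-100, 0010-, 01001, 1001-}
Coverage chart:
  m3: -0011 ←essential
  m4: 0-100,0010-
  m5: 0010- ←essential
  m9: 01001 ←essential
  m12: 0-100 ←essential
  m18: 1001- ←essential
  m19: -0011,1001-
  m31: -1111 ←essential
Essential: -0011, -1111, 0-100, 0010-, 01001, 1001-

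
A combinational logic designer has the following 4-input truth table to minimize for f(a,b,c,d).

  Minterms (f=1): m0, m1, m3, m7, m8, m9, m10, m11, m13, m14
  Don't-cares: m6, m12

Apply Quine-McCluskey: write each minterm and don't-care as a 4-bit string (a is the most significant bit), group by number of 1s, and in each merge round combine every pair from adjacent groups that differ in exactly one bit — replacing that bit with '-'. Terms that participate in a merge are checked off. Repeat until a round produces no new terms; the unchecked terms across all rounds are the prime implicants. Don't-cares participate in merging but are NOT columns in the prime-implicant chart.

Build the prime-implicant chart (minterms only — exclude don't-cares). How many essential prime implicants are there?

Round 0: 0000✓ 0001✓ 0011✓ 0110✓ 0111✓ 1000✓ 1001✓ 1010✓ 1011✓ 1100✓ 1101✓ 1110✓
Round 1: -000✓ -001✓ -011✓ -110 0-11 00-1✓ 000-✓ 011- 1-00✓ 1-01✓ 1-10✓ 10-0✓ 10-1✓ 100-✓ 101-✓ 11-0✓ 110-✓
Round 2: -0-1 -00- 1--0 1-0- 10--
PIs = {-0-1, -00-, -110, 0-11, 011-, 1--0, 1-0-, 10--}
Coverage chart:
  m0: -00- ←essential
  m1: -0-1,-00-
  m3: -0-1,0-11
  m7: 0-11,011-
  m8: -00-,1--0,1-0-,10--
  m9: -0-1,-00-,1-0-,10--
  m10: 1--0,10--
  m11: -0-1,10--
  m13: 1-0- ←essential
  m14: -110,1--0
Essential: -00-, 1-0-

2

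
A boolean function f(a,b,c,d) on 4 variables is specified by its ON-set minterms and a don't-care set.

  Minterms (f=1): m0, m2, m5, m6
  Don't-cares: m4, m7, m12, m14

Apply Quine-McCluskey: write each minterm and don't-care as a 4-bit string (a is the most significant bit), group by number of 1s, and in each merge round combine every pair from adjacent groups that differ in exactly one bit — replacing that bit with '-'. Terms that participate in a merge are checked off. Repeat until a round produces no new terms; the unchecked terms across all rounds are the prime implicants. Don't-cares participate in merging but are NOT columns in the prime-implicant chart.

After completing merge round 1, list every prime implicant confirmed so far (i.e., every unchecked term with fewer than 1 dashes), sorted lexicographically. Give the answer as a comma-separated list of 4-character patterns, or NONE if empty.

NONE

size-2^0 implicants → 0000(✓)  0010(✓)  0100(✓)  0101(✓)  0110(✓)  0111(✓)  1100(✓)  1110(✓)
size-2^1 implicants → -100(✓)  -110(✓)  0-00(✓)  0-10(✓)  00-0(✓)  01-0(✓)  01-1(✓)  010-(✓)  011-(✓)  11-0(✓)
size-2^2 implicants → -1-0  0--0  01--
Unchecked terms (primes): -1-0, 0--0, 01--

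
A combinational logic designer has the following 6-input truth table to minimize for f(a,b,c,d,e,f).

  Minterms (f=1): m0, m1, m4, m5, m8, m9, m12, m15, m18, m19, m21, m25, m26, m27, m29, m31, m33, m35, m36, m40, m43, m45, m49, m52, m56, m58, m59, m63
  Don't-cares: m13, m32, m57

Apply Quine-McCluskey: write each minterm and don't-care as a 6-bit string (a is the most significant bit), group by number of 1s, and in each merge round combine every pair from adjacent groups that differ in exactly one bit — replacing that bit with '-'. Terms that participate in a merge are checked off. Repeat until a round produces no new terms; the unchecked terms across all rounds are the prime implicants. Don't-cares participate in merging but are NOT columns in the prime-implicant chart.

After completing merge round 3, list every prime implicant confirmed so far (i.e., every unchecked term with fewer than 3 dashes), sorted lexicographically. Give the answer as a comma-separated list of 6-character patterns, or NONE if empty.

-0-000, -00-00, -0000-, -01101, -11-11, -110-1, -1101-, 0--101, 0-1-01, 0-11-1, 01-01-, 011--1, 1-0001, 1-0100, 1-1000, 1-1011, 10-011, 1000-1, 11-001, 1110--

size-2^0 implicants → 000000(✓)  000001(✓)  000100(✓)  000101(✓)  001000(✓)  001001(✓)  001100(✓)  001101(✓)  001111(✓)  010010(✓)  010011(✓)  010101(✓)  011001(✓)  011010(✓)  011011(✓)  011101(✓)  011111(✓)  100000(✓)  100001(✓)  100011(✓)  100100(✓)  101000(✓)  101011(✓)  101101(✓)  110001(✓)  110100(✓)  111000(✓)  111001(✓)  111010(✓)  111011(✓)  111111(✓)
size-2^1 implicants → -00000(✓)  -00001(✓)  -00100(✓)  -01000(✓)  -01101  -11001(✓)  -11010(✓)  -11011(✓)  -11111(✓)  0-0101(✓)  0-1001(✓)  0-1101(✓)  0-1111(✓)  00-000(✓)  00-001(✓)  00-100(✓)  00-101(✓)  000-00(✓)  000-01(✓)  00000-(✓)  00010-(✓)  001-00(✓)  001-01(✓)  00100-(✓)  0011-1(✓)  00110-(✓)  01-010(✓)  01-011(✓)  01-101(✓)  01001-(✓)  011-01(✓)  011-11(✓)  0110-1(✓)  01101-(✓)  0111-1(✓)  1-0001  1-0100  1-1000  1-1011  10-000(✓)  10-011  100-00(✓)  1000-1  10000-(✓)  11-001  111-11(✓)  1110-0(✓)  1110-1(✓)  11100-(✓)  11101-(✓)
size-2^2 implicants → -0-000  -00-00  -0000-  -11-11  -110-1  -1101-  0--101  0-1-01  0-11-1  00--00(✓)  00--01(✓)  00-00-(✓)  00-10-(✓)  000-0-(✓)  001-0-(✓)  01-01-  011--1  1110--
size-2^3 implicants → 00--0-
Unchecked terms (primes): -0-000, -00-00, -0000-, -01101, -11-11, -110-1, -1101-, 0--101, 0-1-01, 0-11-1, 00--0-, 01-01-, 011--1, 1-0001, 1-0100, 1-1000, 1-1011, 10-011, 1000-1, 11-001, 1110--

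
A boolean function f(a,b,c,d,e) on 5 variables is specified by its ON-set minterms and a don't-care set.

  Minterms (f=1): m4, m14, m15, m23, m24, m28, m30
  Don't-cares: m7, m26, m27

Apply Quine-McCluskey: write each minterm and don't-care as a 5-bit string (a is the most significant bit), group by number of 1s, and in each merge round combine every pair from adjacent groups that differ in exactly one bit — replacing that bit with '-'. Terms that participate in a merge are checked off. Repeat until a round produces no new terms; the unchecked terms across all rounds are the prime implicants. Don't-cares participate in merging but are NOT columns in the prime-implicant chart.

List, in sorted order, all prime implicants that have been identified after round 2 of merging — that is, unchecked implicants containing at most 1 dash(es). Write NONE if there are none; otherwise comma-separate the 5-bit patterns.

[col 0] 00100, 00111*, 01110*, 01111*, 10111*, 11000*, 11010*, 11011*, 11100*, 11110*
[col 1] -0111, -1110, 0-111, 0111-, 11-00*, 11-10*, 110-0*, 1101-, 111-0*
[col 2] 11--0
Prime implicants: -0111, -1110, 0-111, 00100, 0111-, 11--0, 1101-

-0111, -1110, 0-111, 00100, 0111-, 1101-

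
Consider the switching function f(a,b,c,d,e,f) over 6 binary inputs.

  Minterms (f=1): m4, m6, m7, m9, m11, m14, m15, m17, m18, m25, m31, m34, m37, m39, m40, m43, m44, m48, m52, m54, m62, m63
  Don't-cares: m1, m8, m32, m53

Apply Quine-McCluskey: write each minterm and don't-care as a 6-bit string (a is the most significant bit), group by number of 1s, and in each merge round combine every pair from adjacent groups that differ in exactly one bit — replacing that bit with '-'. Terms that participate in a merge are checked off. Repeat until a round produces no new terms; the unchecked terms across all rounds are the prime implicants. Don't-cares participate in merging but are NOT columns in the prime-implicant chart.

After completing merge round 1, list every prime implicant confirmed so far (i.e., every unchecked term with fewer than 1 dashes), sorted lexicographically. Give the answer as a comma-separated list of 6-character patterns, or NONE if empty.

Round 0: 000001✓ 000100✓ 000110✓ 000111✓ 001000✓ 001001✓ 001011✓ 001110✓ 001111✓ 010001✓ 010010 011001✓ 011111✓ 100000✓ 100010✓ 100101✓ 100111✓ 101000✓ 101011✓ 101100✓ 110000✓ 110100✓ 110101✓ 110110✓ 111110✓ 111111✓
Round 1: -00111 -01000 -01011 -11111 0-0001✓ 0-1001✓ 0-1111 00-001✓ 00-110✓ 00-111✓ 0001-0 00011-✓ 001-11 0010-1 00100- 00111-✓ 01-001✓ 1-0000 1-0101 10-000 1000-0 1001-1 101-00 11-110 110-00 1101-0 11010- 11111-
Round 2: 0--001 00-11-
PIs = {-00111, -01000, -01011, -11111, 0--001, 0-1111, 00-11-, 0001-0, 001-11, 0010-1, 00100-, 010010, 1-0000, 1-0101, 10-000, 1000-0, 1001-1, 101-00, 11-110, 110-00, 1101-0, 11010-, 11111-}

010010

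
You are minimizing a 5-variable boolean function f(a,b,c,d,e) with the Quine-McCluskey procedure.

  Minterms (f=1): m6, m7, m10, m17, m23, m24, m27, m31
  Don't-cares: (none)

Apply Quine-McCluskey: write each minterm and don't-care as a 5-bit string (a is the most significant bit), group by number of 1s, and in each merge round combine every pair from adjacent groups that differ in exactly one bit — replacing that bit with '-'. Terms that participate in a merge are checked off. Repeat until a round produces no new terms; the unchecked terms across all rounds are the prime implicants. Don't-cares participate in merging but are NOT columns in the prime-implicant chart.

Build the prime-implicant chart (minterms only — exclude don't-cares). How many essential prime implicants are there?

5

size-2^0 implicants → 00110(✓)  00111(✓)  01010  10001  10111(✓)  11000  11011(✓)  11111(✓)
size-2^1 implicants → -0111  0011-  1-111  11-11
Unchecked terms (primes): -0111, 0011-, 01010, 1-111, 10001, 11-11, 11000
Minterm coverage:
  m6 ⊆ 0011- [E]
  m7 ⊆ -0111,0011-
  m10 ⊆ 01010 [E]
  m17 ⊆ 10001 [E]
  m23 ⊆ -0111,1-111
  m24 ⊆ 11000 [E]
  m27 ⊆ 11-11 [E]
  m31 ⊆ 1-111,11-11
E = {0011-, 01010, 10001, 11-11, 11000}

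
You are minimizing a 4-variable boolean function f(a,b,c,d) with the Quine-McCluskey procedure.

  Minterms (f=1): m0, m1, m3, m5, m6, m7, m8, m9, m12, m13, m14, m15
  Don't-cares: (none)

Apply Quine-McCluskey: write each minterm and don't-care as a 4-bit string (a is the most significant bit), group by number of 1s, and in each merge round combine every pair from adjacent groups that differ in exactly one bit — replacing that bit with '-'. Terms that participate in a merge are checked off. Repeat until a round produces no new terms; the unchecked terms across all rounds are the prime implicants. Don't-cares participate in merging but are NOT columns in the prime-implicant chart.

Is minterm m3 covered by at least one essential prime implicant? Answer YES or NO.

YES

Round 0: 0000✓ 0001✓ 0011✓ 0101✓ 0110✓ 0111✓ 1000✓ 1001✓ 1100✓ 1101✓ 1110✓ 1111✓
Round 1: -000✓ -001✓ -101✓ -110✓ -111✓ 0-01✓ 0-11✓ 00-1✓ 000-✓ 01-1✓ 011-✓ 1-00✓ 1-01✓ 100-✓ 11-0✓ 11-1✓ 110-✓ 111-✓
Round 2: --01 -00- -1-1 -11- 0--1 1-0- 11--
PIs = {--01, -00-, -1-1, -11-, 0--1, 1-0-, 11--}
Coverage chart:
  m0: -00- ←essential
  m1: --01,-00-,0--1
  m3: 0--1 ←essential
  m5: --01,-1-1,0--1
  m6: -11- ←essential
  m7: -1-1,-11-,0--1
  m8: -00-,1-0-
  m9: --01,-00-,1-0-
  m12: 1-0-,11--
  m13: --01,-1-1,1-0-,11--
  m14: -11-,11--
  m15: -1-1,-11-,11--
Essential: -00-, -11-, 0--1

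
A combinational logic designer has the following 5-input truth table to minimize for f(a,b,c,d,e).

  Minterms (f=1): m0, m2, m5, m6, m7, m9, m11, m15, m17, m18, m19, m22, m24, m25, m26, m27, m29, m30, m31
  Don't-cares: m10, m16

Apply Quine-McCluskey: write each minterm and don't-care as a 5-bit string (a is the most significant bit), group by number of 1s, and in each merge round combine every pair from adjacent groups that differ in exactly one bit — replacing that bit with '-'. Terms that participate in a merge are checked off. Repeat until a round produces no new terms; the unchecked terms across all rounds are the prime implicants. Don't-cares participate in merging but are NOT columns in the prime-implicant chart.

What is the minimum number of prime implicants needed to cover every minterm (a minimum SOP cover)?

size-2^0 implicants → 00000(✓)  00010(✓)  00101(✓)  00110(✓)  00111(✓)  01001(✓)  01010(✓)  01011(✓)  01111(✓)  10000(✓)  10001(✓)  10010(✓)  10011(✓)  10110(✓)  11000(✓)  11001(✓)  11010(✓)  11011(✓)  11101(✓)  11110(✓)  11111(✓)
size-2^1 implicants → -0000(✓)  -0010(✓)  -0110(✓)  -1001(✓)  -1010(✓)  -1011(✓)  -1111(✓)  0-010(✓)  0-111  00-10(✓)  000-0(✓)  001-1  0011-  01-11(✓)  010-1(✓)  0101-(✓)  1-000(✓)  1-001(✓)  1-010(✓)  1-011(✓)  1-110(✓)  10-10(✓)  100-0(✓)  100-1(✓)  1000-(✓)  1001-(✓)  11-01(✓)  11-10(✓)  11-11(✓)  110-0(✓)  110-1(✓)  1100-(✓)  1101-(✓)  111-1(✓)  1111-(✓)
size-2^2 implicants → --010  -0-10  -00-0  -1-11  -10-1  -101-  1--10  1-0-0(✓)  1-0-1(✓)  1-00-(✓)  1-01-(✓)  100--(✓)  11--1  11-1-  110--(✓)
size-2^3 implicants → 1-0--
Unchecked terms (primes): --010, -0-10, -00-0, -1-11, -10-1, -101-, 0-111, 001-1, 0011-, 1--10, 1-0--, 11--1, 11-1-
Minterm coverage:
  m0 ⊆ -00-0 [E]
  m2 ⊆ --010,-0-10,-00-0
  m5 ⊆ 001-1 [E]
  m6 ⊆ -0-10,0011-
  m7 ⊆ 0-111,001-1,0011-
  m9 ⊆ -10-1 [E]
  m11 ⊆ -1-11,-10-1,-101-
  m15 ⊆ -1-11,0-111
  m17 ⊆ 1-0-- [E]
  m18 ⊆ --010,-0-10,-00-0,1--10,1-0--
  m19 ⊆ 1-0-- [E]
  m22 ⊆ -0-10,1--10
  m24 ⊆ 1-0-- [E]
  m25 ⊆ -10-1,1-0--,11--1
  m26 ⊆ --010,-101-,1--10,1-0--,11-1-
  m27 ⊆ -1-11,-10-1,-101-,1-0--,11--1,11-1-
  m29 ⊆ 11--1 [E]
  m30 ⊆ 1--10,11-1-
  m31 ⊆ -1-11,11--1,11-1-
E = {-00-0, -10-1, 001-1, 1-0--, 11--1}
Petrick residual → -0-10, -1-11, 1--10
Cover = b'de' + b'c'e' + bde + bc'e + a'b'ce + ade' + ac' + abe  |cover|=8

8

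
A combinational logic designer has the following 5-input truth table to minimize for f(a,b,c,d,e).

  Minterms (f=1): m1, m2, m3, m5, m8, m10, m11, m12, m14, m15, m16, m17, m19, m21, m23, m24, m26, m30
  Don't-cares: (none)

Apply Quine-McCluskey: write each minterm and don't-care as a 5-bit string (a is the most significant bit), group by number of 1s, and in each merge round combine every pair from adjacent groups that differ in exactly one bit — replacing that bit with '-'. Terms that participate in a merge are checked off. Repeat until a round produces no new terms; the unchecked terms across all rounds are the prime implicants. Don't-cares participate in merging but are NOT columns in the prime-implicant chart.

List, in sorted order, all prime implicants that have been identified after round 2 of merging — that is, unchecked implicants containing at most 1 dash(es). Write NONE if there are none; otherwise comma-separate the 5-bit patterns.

size-2^0 implicants → 00001(✓)  00010(✓)  00011(✓)  00101(✓)  01000(✓)  01010(✓)  01011(✓)  01100(✓)  01110(✓)  01111(✓)  10000(✓)  10001(✓)  10011(✓)  10101(✓)  10111(✓)  11000(✓)  11010(✓)  11110(✓)
size-2^1 implicants → -0001(✓)  -0011(✓)  -0101(✓)  -1000(✓)  -1010(✓)  -1110(✓)  0-010(✓)  0-011(✓)  00-01(✓)  000-1(✓)  0001-(✓)  01-00(✓)  01-10(✓)  01-11(✓)  010-0(✓)  0101-(✓)  011-0(✓)  0111-(✓)  1-000  10-01(✓)  10-11(✓)  100-1(✓)  1000-  101-1(✓)  11-10(✓)  110-0(✓)
size-2^2 implicants → -0-01  -00-1  -1-10  -10-0  0-01-  01--0  01-1-  10--1
Unchecked terms (primes): -0-01, -00-1, -1-10, -10-0, 0-01-, 01--0, 01-1-, 1-000, 10--1, 1000-

1-000, 1000-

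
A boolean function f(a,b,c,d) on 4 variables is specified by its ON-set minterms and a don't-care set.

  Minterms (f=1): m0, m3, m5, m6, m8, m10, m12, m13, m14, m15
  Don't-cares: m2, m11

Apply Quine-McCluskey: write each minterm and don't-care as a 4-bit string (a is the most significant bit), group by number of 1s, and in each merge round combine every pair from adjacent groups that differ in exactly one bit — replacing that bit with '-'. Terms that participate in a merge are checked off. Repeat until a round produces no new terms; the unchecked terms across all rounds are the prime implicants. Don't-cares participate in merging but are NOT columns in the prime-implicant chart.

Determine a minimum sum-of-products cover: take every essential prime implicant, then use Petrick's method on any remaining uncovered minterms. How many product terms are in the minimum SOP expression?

[col 0] 0000*, 0010*, 0011*, 0101*, 0110*, 1000*, 1010*, 1011*, 1100*, 1101*, 1110*, 1111*
[col 1] -000*, -010*, -011*, -101, -110*, 0-10*, 00-0*, 001-*, 1-00*, 1-10*, 1-11*, 10-0*, 101-*, 11-0*, 11-1*, 110-*, 111-*
[col 2] --10, -0-0, -01-, 1--0, 1-1-, 11--
Prime implicants: --10, -0-0, -01-, -101, 1--0, 1-1-, 11--
PI chart (minterm → PIs covering it):
  0 | -0-0  (sole → essential)
  3 | -01-  (sole → essential)
  5 | -101  (sole → essential)
  6 | --10  (sole → essential)
  8 | -0-0,1--0
  10 | --10,-0-0,-01-,1--0,1-1-
  12 | 1--0,11--
  13 | -101,11--
  14 | --10,1--0,1-1-,11--
  15 | 1-1-,11--
Essential prime implicants: --10, -0-0, -01-, -101
Petrick residual → 11--
Minimum SOP uses 5 PIs: cd' + b'd' + b'c + bc'd + ab

5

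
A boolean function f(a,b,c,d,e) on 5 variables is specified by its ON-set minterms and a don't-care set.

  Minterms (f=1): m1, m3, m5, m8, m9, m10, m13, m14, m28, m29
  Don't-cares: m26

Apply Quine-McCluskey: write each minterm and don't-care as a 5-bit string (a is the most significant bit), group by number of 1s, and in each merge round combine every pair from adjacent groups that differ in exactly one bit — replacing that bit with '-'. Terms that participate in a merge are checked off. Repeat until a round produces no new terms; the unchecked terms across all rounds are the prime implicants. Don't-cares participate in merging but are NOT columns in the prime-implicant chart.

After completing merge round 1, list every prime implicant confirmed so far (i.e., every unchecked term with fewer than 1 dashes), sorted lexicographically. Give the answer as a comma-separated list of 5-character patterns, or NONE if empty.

[col 0] 00001*, 00011*, 00101*, 01000*, 01001*, 01010*, 01101*, 01110*, 11010*, 11100*, 11101*
[col 1] -1010, -1101, 0-001*, 0-101*, 00-01*, 000-1, 01-01*, 01-10, 010-0, 0100-, 1110-
[col 2] 0--01
Prime implicants: -1010, -1101, 0--01, 000-1, 01-10, 010-0, 0100-, 1110-

NONE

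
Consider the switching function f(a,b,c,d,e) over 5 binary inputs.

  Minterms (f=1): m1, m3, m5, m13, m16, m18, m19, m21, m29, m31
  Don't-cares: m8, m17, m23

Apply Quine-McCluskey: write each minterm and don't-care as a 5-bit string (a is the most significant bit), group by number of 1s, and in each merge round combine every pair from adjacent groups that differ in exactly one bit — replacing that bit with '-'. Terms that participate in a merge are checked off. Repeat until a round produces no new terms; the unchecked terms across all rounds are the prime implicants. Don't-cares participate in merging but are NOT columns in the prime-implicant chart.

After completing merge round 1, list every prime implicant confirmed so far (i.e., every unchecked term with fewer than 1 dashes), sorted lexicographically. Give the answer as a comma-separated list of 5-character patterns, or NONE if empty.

01000

size-2^0 implicants → 00001(✓)  00011(✓)  00101(✓)  01000  01101(✓)  10000(✓)  10001(✓)  10010(✓)  10011(✓)  10101(✓)  10111(✓)  11101(✓)  11111(✓)
size-2^1 implicants → -0001(✓)  -0011(✓)  -0101(✓)  -1101(✓)  0-101(✓)  00-01(✓)  000-1(✓)  1-101(✓)  1-111(✓)  10-01(✓)  10-11(✓)  100-0(✓)  100-1(✓)  1000-(✓)  1001-(✓)  101-1(✓)  111-1(✓)
size-2^2 implicants → --101  -0-01  -00-1  1-1-1  10--1  100--
Unchecked terms (primes): --101, -0-01, -00-1, 01000, 1-1-1, 10--1, 100--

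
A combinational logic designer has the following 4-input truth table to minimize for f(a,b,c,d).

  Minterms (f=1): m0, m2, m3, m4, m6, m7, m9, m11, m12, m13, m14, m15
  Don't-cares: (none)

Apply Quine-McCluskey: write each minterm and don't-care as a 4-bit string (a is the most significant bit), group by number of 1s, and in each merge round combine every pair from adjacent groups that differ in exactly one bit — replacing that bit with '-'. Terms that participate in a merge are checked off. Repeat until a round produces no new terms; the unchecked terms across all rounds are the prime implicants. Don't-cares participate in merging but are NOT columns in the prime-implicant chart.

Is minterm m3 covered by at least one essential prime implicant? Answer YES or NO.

[col 0] 0000*, 0010*, 0011*, 0100*, 0110*, 0111*, 1001*, 1011*, 1100*, 1101*, 1110*, 1111*
[col 1] -011*, -100*, -110*, -111*, 0-00*, 0-10*, 0-11*, 00-0*, 001-*, 01-0*, 011-*, 1-01*, 1-11*, 10-1*, 11-0*, 11-1*, 110-*, 111-*
[col 2] --11, -1-0, -11-, 0--0, 0-1-, 1--1, 11--
Prime implicants: --11, -1-0, -11-, 0--0, 0-1-, 1--1, 11--
PI chart (minterm → PIs covering it):
  0 | 0--0  (sole → essential)
  2 | 0--0,0-1-
  3 | --11,0-1-
  4 | -1-0,0--0
  6 | -1-0,-11-,0--0,0-1-
  7 | --11,-11-,0-1-
  9 | 1--1  (sole → essential)
  11 | --11,1--1
  12 | -1-0,11--
  13 | 1--1,11--
  14 | -1-0,-11-,11--
  15 | --11,-11-,1--1,11--
Essential prime implicants: 0--0, 1--1

NO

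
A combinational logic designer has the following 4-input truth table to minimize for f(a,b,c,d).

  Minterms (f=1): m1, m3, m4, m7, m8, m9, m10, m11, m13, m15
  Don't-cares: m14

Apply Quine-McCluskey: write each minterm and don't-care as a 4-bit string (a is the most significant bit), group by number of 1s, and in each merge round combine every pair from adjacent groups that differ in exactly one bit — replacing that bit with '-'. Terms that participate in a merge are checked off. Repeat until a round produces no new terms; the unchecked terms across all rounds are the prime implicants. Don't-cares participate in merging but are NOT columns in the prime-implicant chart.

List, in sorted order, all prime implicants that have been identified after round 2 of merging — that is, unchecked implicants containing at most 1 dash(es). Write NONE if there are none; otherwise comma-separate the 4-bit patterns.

0100

size-2^0 implicants → 0001(✓)  0011(✓)  0100  0111(✓)  1000(✓)  1001(✓)  1010(✓)  1011(✓)  1101(✓)  1110(✓)  1111(✓)
size-2^1 implicants → -001(✓)  -011(✓)  -111(✓)  0-11(✓)  00-1(✓)  1-01(✓)  1-10(✓)  1-11(✓)  10-0(✓)  10-1(✓)  100-(✓)  101-(✓)  11-1(✓)  111-(✓)
size-2^2 implicants → --11  -0-1  1--1  1-1-  10--
Unchecked terms (primes): --11, -0-1, 0100, 1--1, 1-1-, 10--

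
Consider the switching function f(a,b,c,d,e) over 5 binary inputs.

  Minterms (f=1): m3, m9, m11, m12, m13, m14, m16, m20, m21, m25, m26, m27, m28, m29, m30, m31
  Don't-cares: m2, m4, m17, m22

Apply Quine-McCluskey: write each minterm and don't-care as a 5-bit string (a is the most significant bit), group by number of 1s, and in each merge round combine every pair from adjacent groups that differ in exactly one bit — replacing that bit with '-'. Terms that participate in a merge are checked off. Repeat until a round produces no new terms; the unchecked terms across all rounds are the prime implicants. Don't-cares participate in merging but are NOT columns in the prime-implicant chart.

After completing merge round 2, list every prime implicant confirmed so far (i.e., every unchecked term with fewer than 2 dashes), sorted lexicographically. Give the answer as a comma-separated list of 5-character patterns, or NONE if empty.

[col 0] 00010*, 00011*, 00100*, 01001*, 01011*, 01100*, 01101*, 01110*, 10000*, 10001*, 10100*, 10101*, 10110*, 11001*, 11010*, 11011*, 11100*, 11101*, 11110*, 11111*
[col 1] -0100*, -1001*, -1011*, -1100*, -1101*, -1110*, 0-011, 0-100*, 0001-, 01-01*, 010-1*, 011-0*, 0110-*, 1-001*, 1-100*, 1-101*, 1-110*, 10-00*, 10-01*, 1000-*, 101-0*, 1010-*, 11-01*, 11-10*, 11-11*, 110-1*, 1101-*, 111-0*, 111-1*, 1110-*, 1111-*
[col 2] --100, -1-01, -10-1, -11-0, -110-, 1--01, 1-1-0, 1-10-, 10-0-, 11--1, 11-1-, 111--
Prime implicants: --100, -1-01, -10-1, -11-0, -110-, 0-011, 0001-, 1--01, 1-1-0, 1-10-, 10-0-, 11--1, 11-1-, 111--

0-011, 0001-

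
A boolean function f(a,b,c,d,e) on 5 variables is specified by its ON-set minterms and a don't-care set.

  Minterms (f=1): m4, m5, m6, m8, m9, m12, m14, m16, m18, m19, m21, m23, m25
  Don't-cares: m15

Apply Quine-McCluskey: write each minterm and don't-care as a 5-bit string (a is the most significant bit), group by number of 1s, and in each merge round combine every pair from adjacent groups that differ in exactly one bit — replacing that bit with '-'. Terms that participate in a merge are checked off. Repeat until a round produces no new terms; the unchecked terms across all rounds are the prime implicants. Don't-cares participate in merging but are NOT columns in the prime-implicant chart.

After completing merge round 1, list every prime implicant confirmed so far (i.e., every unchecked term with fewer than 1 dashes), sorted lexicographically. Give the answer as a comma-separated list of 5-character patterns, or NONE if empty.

[col 0] 00100*, 00101*, 00110*, 01000*, 01001*, 01100*, 01110*, 01111*, 10000*, 10010*, 10011*, 10101*, 10111*, 11001*
[col 1] -0101, -1001, 0-100*, 0-110*, 001-0*, 0010-, 01-00, 0100-, 011-0*, 0111-, 10-11, 100-0, 1001-, 101-1
[col 2] 0-1-0
Prime implicants: -0101, -1001, 0-1-0, 0010-, 01-00, 0100-, 0111-, 10-11, 100-0, 1001-, 101-1

NONE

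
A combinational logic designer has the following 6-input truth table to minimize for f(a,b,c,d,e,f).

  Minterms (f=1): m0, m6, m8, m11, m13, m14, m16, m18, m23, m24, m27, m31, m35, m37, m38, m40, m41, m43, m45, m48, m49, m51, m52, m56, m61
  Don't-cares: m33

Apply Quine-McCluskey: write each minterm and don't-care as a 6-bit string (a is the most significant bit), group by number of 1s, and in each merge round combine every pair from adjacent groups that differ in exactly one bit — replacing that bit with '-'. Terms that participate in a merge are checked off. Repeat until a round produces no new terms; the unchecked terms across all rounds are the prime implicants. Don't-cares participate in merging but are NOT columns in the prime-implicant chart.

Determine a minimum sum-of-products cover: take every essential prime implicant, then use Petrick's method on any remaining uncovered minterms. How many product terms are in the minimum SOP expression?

13

[col 0] 000000*, 000110*, 001000*, 001011*, 001101*, 001110*, 010000*, 010010*, 010111*, 011000*, 011011*, 011111*, 100001*, 100011*, 100101*, 100110*, 101000*, 101001*, 101011*, 101101*, 110000*, 110001*, 110011*, 110100*, 111000*, 111101*
[col 1] -00110, -01000*, -01011, -01101, -10000*, -11000*, 0-0000*, 0-1000*, 0-1011, 00-000*, 00-110, 01-000*, 01-111, 0100-0, 011-11, 1-0001*, 1-0011*, 1-1000*, 1-1101, 10-001*, 10-011*, 10-101*, 100-01*, 1000-1*, 101-01*, 1010-1*, 10100-, 11-000*, 110-00, 1100-1*, 11000-
[col 2] --1000, -1-000, 0--000, 1-00-1, 10--01, 10-0-1
Prime implicants: --1000, -00110, -01011, -01101, -1-000, 0--000, 0-1011, 00-110, 01-111, 0100-0, 011-11, 1-00-1, 1-1101, 10--01, 10-0-1, 10100-, 110-00, 11000-
PI chart (minterm → PIs covering it):
  0 | 0--000  (sole → essential)
  6 | -00110,00-110
  8 | --1000,0--000
  11 | -01011,0-1011
  13 | -01101  (sole → essential)
  14 | 00-110  (sole → essential)
  16 | -1-000,0--000,0100-0
  18 | 0100-0  (sole → essential)
  23 | 01-111  (sole → essential)
  24 | --1000,-1-000,0--000
  27 | 0-1011,011-11
  31 | 01-111,011-11
  35 | 1-00-1,10-0-1
  37 | 10--01  (sole → essential)
  38 | -00110  (sole → essential)
  40 | --1000,10100-
  41 | 10--01,10-0-1,10100-
  43 | -01011,10-0-1
  45 | -01101,1-1101,10--01
  48 | -1-000,110-00,11000-
  49 | 1-00-1,11000-
  51 | 1-00-1  (sole → essential)
  52 | 110-00  (sole → essential)
  56 | --1000,-1-000
  61 | 1-1101  (sole → essential)
Essential prime implicants: -00110, -01101, 0--000, 00-110, 01-111, 0100-0, 1-00-1, 1-1101, 10--01, 110-00
Petrick residual → --1000, -01011, 0-1011
Minimum SOP uses 13 PIs: cd'e'f' + b'c'def' + b'cd'ef + b'cde'f + a'd'e'f' + a'cd'ef + a'b'def' + a'bdef + a'bc'd'f' + ac'd'f + acde'f + ab'e'f + abc'e'f'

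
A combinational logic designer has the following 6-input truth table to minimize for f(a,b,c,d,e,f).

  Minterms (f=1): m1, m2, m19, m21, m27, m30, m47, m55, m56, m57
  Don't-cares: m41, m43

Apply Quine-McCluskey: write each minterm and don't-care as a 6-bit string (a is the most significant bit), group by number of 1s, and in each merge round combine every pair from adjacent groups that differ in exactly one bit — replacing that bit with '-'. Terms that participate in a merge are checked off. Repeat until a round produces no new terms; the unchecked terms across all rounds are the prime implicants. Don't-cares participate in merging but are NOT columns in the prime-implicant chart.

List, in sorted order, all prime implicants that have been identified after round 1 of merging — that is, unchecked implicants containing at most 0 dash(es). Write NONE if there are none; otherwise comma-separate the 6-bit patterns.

000001, 000010, 010101, 011110, 110111

[col 0] 000001, 000010, 010011*, 010101, 011011*, 011110, 101001*, 101011*, 101111*, 110111, 111000*, 111001*
[col 1] 01-011, 1-1001, 101-11, 1010-1, 11100-
Prime implicants: 000001, 000010, 01-011, 010101, 011110, 1-1001, 101-11, 1010-1, 110111, 11100-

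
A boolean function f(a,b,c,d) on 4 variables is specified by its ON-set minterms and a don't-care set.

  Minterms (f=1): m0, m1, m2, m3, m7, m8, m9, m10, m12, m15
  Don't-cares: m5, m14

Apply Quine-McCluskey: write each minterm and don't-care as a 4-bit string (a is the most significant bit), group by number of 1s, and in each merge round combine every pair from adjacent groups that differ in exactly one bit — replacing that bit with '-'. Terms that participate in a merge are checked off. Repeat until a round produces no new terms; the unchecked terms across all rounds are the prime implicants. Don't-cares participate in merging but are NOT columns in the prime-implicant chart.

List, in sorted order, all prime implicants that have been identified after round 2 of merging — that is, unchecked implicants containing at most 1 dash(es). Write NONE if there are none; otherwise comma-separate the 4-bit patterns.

[col 0] 0000*, 0001*, 0010*, 0011*, 0101*, 0111*, 1000*, 1001*, 1010*, 1100*, 1110*, 1111*
[col 1] -000*, -001*, -010*, -111, 0-01*, 0-11*, 00-0*, 00-1*, 000-*, 001-*, 01-1*, 1-00*, 1-10*, 10-0*, 100-*, 11-0*, 111-
[col 2] -0-0, -00-, 0--1, 00--, 1--0
Prime implicants: -0-0, -00-, -111, 0--1, 00--, 1--0, 111-

-111, 111-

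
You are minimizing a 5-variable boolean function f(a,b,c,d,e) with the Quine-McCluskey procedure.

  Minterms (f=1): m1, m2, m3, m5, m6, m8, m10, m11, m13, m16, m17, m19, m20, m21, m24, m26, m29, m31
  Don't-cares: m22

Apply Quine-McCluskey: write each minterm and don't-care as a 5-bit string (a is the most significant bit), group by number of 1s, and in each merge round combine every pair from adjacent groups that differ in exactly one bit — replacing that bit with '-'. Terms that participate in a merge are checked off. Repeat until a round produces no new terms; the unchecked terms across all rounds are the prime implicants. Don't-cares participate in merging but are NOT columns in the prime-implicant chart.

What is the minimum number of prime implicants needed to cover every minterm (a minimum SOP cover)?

7

size-2^0 implicants → 00001(✓)  00010(✓)  00011(✓)  00101(✓)  00110(✓)  01000(✓)  01010(✓)  01011(✓)  01101(✓)  10000(✓)  10001(✓)  10011(✓)  10100(✓)  10101(✓)  10110(✓)  11000(✓)  11010(✓)  11101(✓)  11111(✓)
size-2^1 implicants → -0001(✓)  -0011(✓)  -0101(✓)  -0110  -1000(✓)  -1010(✓)  -1101(✓)  0-010(✓)  0-011(✓)  0-101(✓)  00-01(✓)  00-10  000-1(✓)  0001-(✓)  010-0(✓)  0101-(✓)  1-000  1-101(✓)  10-00(✓)  10-01(✓)  100-1(✓)  1000-(✓)  101-0  1010-(✓)  110-0(✓)  111-1
size-2^2 implicants → --101  -0-01  -00-1  -10-0  0-01-  10-0-
Unchecked terms (primes): --101, -0-01, -00-1, -0110, -10-0, 0-01-, 00-10, 1-000, 10-0-, 101-0, 111-1
Minterm coverage:
  m1 ⊆ -0-01,-00-1
  m2 ⊆ 0-01-,00-10
  m3 ⊆ -00-1,0-01-
  m5 ⊆ --101,-0-01
  m6 ⊆ -0110,00-10
  m8 ⊆ -10-0 [E]
  m10 ⊆ -10-0,0-01-
  m11 ⊆ 0-01- [E]
  m13 ⊆ --101 [E]
  m16 ⊆ 1-000,10-0-
  m17 ⊆ -0-01,-00-1,10-0-
  m19 ⊆ -00-1 [E]
  m20 ⊆ 10-0-,101-0
  m21 ⊆ --101,-0-01,10-0-
  m24 ⊆ -10-0,1-000
  m26 ⊆ -10-0 [E]
  m29 ⊆ --101,111-1
  m31 ⊆ 111-1 [E]
E = {--101, -00-1, -10-0, 0-01-, 111-1}
Petrick residual → -0110, 10-0-
Cover = cd'e + b'c'e + b'cde' + bc'e' + a'c'd + ab'd' + abce  |cover|=7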